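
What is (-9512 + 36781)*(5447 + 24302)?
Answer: 811225481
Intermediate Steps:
(-9512 + 36781)*(5447 + 24302) = 27269*29749 = 811225481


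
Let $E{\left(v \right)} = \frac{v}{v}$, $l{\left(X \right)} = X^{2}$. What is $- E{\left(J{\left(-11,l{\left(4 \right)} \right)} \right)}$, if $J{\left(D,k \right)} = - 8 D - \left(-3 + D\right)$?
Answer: $-1$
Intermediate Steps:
$J{\left(D,k \right)} = 3 - 9 D$
$E{\left(v \right)} = 1$
$- E{\left(J{\left(-11,l{\left(4 \right)} \right)} \right)} = \left(-1\right) 1 = -1$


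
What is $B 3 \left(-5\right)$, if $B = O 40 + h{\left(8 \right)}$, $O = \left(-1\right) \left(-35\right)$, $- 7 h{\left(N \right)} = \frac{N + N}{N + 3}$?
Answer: $- \frac{1616760}{77} \approx -20997.0$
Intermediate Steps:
$h{\left(N \right)} = - \frac{2 N}{7 \left(3 + N\right)}$ ($h{\left(N \right)} = - \frac{\left(N + N\right) \frac{1}{N + 3}}{7} = - \frac{2 N \frac{1}{3 + N}}{7} = - \frac{2 N}{7 \left(3 + N\right)}$)
$O = 35$
$B = \frac{107784}{77}$ ($B = 35 \cdot 40 - \frac{16}{21 + 7 \cdot 8} = 1400 - \frac{16}{21 + 56} = 1400 - \frac{16}{77} = \frac{107784}{77} \approx 1399.8$)
$B 3 \left(-5\right) = \frac{107784 \cdot 3 \left(-5\right)}{77} = \frac{107784}{77} \left(-15\right) = - \frac{1616760}{77}$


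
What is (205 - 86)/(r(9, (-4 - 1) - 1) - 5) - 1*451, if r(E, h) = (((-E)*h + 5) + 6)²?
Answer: -1903101/4220 ≈ -450.97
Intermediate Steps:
r(E, h) = (11 - E*h)² (r(E, h) = ((-E*h + 5) + 6)² = ((5 - E*h) + 6)² = (11 - E*h)²)
(205 - 86)/(r(9, (-4 - 1) - 1) - 5) - 1*451 = (205 - 86)/((-11 + 9*((-4 - 1) - 1))² - 5) - 1*451 = 119/((-11 + 9*(-5 - 1))² - 5) - 451 = 119/((-11 + 9*(-6))² - 5) - 451 = 119/((-11 - 54)² - 5) - 451 = 119/((-65)² - 5) - 451 = 119/(4225 - 5) - 451 = 119/4220 - 451 = -1903101/4220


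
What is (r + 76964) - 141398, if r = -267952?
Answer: -332386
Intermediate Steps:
(r + 76964) - 141398 = (-267952 + 76964) - 141398 = -190988 - 141398 = -332386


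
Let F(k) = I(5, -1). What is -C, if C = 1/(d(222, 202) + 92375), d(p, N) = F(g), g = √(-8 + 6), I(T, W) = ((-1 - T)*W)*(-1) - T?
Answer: -1/92364 ≈ -1.0827e-5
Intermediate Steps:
I(T, W) = -T - W*(-1 - T) (I(T, W) = (W*(-1 - T))*(-1) - T = -W*(-1 - T) - T = -T - W*(-1 - T))
g = I*√2 (g = √(-2) = I*√2 ≈ 1.4142*I)
F(k) = -11 (F(k) = -1 - 1*5 + 5*(-1) = -1 - 5 - 5 = -11)
d(p, N) = -11
C = 1/92364 (C = 1/(-11 + 92375) = 1/92364 ≈ 1.0827e-5)
-C = -1*1/92364 = -1/92364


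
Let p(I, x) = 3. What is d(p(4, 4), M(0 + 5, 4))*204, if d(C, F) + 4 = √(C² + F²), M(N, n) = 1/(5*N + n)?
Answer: -816 + 204*√7570/29 ≈ -203.96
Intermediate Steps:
M(N, n) = 1/(n + 5*N)
d(C, F) = -4 + √(C² + F²)
d(p(4, 4), M(0 + 5, 4))*204 = (-4 + √(3² + (1/(4 + 5*(0 + 5)))²))*204 = (-4 + √(9 + (1/(4 + 5*5))²))*204 = (-4 + √(9 + (1/(4 + 25))²))*204 = (-4 + √(9 + (1/29)²))*204 = (-4 + √(9 + 1/841))*204 = (-4 + √(7570/841))*204 = (-4 + √7570/29)*204 = -816 + 204*√7570/29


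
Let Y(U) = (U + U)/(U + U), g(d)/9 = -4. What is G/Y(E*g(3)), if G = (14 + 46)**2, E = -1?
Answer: 3600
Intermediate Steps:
g(d) = -36 (g(d) = 9*(-4) = -36)
G = 3600 (G = 60**2 = 3600)
Y(U) = 1 (Y(U) = (2*U)/((2*U)) = (2*U)*(1/(2*U)) = 1)
G/Y(E*g(3)) = 3600/1 = 3600*1 = 3600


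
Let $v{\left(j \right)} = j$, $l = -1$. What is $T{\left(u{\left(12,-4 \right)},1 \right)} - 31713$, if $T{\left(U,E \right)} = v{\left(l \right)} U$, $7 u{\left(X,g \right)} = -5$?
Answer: $- \frac{221986}{7} \approx -31712.0$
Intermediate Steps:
$u{\left(X,g \right)} = - \frac{5}{7}$ ($u{\left(X,g \right)} = \frac{1}{7} \left(-5\right) = - \frac{5}{7}$)
$T{\left(U,E \right)} = - U$
$T{\left(u{\left(12,-4 \right)},1 \right)} - 31713 = \left(-1\right) \left(- \frac{5}{7}\right) - 31713 = \frac{5}{7} - 31713 = - \frac{221986}{7}$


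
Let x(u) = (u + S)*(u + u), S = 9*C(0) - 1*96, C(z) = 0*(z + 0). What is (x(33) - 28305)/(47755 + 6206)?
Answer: -10821/17987 ≈ -0.60160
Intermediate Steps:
C(z) = 0 (C(z) = 0*z = 0)
S = -96 (S = 9*0 - 1*96 = 0 - 96 = -96)
x(u) = 2*u*(-96 + u) (x(u) = (u - 96)*(u + u) = (-96 + u)*(2*u) = 2*u*(-96 + u))
(x(33) - 28305)/(47755 + 6206) = (2*33*(-96 + 33) - 28305)/(47755 + 6206) = (2*33*(-63) - 28305)/53961 = (-4158 - 28305)*(1/53961) = -32463*1/53961 = -10821/17987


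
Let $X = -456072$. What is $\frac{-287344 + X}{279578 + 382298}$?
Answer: $- \frac{185854}{165469} \approx -1.1232$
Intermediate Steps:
$\frac{-287344 + X}{279578 + 382298} = \frac{-287344 - 456072}{279578 + 382298} = - \frac{743416}{661876} = \left(-743416\right) \frac{1}{661876} = - \frac{185854}{165469}$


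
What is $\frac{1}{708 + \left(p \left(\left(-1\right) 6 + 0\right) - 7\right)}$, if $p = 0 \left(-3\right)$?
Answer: $\frac{1}{701} \approx 0.0014265$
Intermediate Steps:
$p = 0$
$\frac{1}{708 + \left(p \left(\left(-1\right) 6 + 0\right) - 7\right)} = \frac{1}{708 - \left(7 + 0 \left(\left(-1\right) 6 + 0\right)\right)} = \frac{1}{708 - \left(7 + 0 \left(-6 + 0\right)\right)} = \frac{1}{708 + \left(0 \left(-6\right) - 7\right)} = \frac{1}{708 + \left(0 - 7\right)} = \frac{1}{708 - 7} = \frac{1}{701}$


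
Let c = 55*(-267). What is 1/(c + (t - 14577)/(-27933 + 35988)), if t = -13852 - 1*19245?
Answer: -8055/118335349 ≈ -6.8069e-5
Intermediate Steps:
t = -33097 (t = -13852 - 19245 = -33097)
c = -14685
1/(c + (t - 14577)/(-27933 + 35988)) = 1/(-14685 + (-33097 - 14577)/(-27933 + 35988)) = 1/(-14685 - 47674/8055) = 1/(-118335349/8055) = -8055/118335349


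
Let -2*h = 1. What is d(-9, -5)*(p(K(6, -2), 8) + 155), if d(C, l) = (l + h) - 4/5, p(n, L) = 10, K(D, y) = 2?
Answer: -2079/2 ≈ -1039.5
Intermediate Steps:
h = -½ (h = -½*1 = -½ ≈ -0.50000)
d(C, l) = -13/10 + l (d(C, l) = (l - ½) - 4/5 = (-½ + l) - 4*⅕ = (-½ + l) - ⅘ = -13/10 + l)
d(-9, -5)*(p(K(6, -2), 8) + 155) = (-13/10 - 5)*(10 + 155) = -63/10*165 = -2079/2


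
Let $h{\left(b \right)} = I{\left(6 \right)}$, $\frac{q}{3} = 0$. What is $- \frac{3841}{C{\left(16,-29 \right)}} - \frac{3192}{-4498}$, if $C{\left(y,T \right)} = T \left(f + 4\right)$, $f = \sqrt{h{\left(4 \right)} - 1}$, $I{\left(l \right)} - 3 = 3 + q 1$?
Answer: $\frac{35062760}{717431} - \frac{3841 \sqrt{5}}{319} \approx 21.949$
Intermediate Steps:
$q = 0$ ($q = 3 \cdot 0 = 0$)
$I{\left(l \right)} = 6$ ($I{\left(l \right)} = 3 + \left(3 + 0 \cdot 1\right) = 3 + \left(3 + 0\right) = 3 + 3 = 6$)
$h{\left(b \right)} = 6$
$f = \sqrt{5}$ ($f = \sqrt{6 - 1} = \sqrt{5} \approx 2.2361$)
$C{\left(y,T \right)} = T \left(4 + \sqrt{5}\right)$ ($C{\left(y,T \right)} = T \left(\sqrt{5} + 4\right) = T \left(4 + \sqrt{5}\right)$)
$- \frac{3841}{C{\left(16,-29 \right)}} - \frac{3192}{-4498} = - \frac{3841}{\left(-29\right) \left(4 + \sqrt{5}\right)} - \frac{3192}{-4498} = - \frac{3841}{-116 - 29 \sqrt{5}} - - \frac{1596}{2249} = - \frac{3841}{-116 - 29 \sqrt{5}} + \frac{1596}{2249} = \frac{1596}{2249} - \frac{3841}{-116 - 29 \sqrt{5}}$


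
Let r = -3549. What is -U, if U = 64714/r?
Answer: 4978/273 ≈ 18.234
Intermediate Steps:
U = -4978/273 (U = 64714/(-3549) = 64714*(-1/3549) = -4978/273 ≈ -18.234)
-U = -1*(-4978/273) = 4978/273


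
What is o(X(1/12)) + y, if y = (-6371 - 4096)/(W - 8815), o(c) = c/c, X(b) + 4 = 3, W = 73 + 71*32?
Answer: 16937/6470 ≈ 2.6178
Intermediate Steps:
W = 2345 (W = 73 + 2272 = 2345)
X(b) = -1 (X(b) = -4 + 3 = -1)
o(c) = 1
y = 10467/6470 (y = (-6371 - 4096)/(2345 - 8815) = -10467/(-6470) = -10467*(-1/6470) = 10467/6470 ≈ 1.6178)
o(X(1/12)) + y = 1 + 10467/6470 = 16937/6470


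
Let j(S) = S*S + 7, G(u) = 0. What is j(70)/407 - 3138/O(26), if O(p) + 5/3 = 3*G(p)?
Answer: 3856033/2035 ≈ 1894.9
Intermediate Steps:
O(p) = -5/3 (O(p) = -5/3 + 3*0 = -5/3 + 0 = -5/3)
j(S) = 7 + S² (j(S) = S² + 7 = 7 + S²)
j(70)/407 - 3138/O(26) = (7 + 70²)/407 - 3138/(-5/3) = (7 + 4900)*(1/407) - 3138*(-⅗) = 4907*(1/407) + 9414/5 = 4907/407 + 9414/5 = 3856033/2035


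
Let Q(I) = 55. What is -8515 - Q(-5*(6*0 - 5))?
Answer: -8570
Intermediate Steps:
-8515 - Q(-5*(6*0 - 5)) = -8515 - 1*55 = -8515 - 55 = -8570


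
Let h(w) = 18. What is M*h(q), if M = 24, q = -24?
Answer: 432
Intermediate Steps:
M*h(q) = 24*18 = 432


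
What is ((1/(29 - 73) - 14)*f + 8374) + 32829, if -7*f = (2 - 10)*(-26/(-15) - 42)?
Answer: 48334801/1155 ≈ 41848.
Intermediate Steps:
f = -4832/105 (f = -(2 - 10)*(-26/(-15) - 42)/7 = -(-8)*(-26*(-1/15) - 42)/7 = -(-8)*(26/15 - 42)/7 = -(-8)*(-604)/(7*15) = -⅐*4832/15 = -4832/105 ≈ -46.019)
((1/(29 - 73) - 14)*f + 8374) + 32829 = ((1/(29 - 73) - 14)*(-4832/105) + 8374) + 32829 = ((1/(-44) - 14)*(-4832/105) + 8374) + 32829 = ((-1/44 - 14)*(-4832/105) + 8374) + 32829 = (-617/44*(-4832/105) + 8374) + 32829 = (745336/1155 + 8374) + 32829 = 10417306/1155 + 32829 = 48334801/1155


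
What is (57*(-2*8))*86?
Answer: -78432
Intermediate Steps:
(57*(-2*8))*86 = (57*(-16))*86 = -912*86 = -78432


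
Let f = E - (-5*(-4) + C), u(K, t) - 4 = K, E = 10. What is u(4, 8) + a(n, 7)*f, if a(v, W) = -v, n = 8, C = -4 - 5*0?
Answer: 56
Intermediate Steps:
C = -4 (C = -4 + 0 = -4)
u(K, t) = 4 + K
f = -6 (f = 10 - (-5*(-4) - 4) = 10 - (20 - 4) = 10 - 1*16 = 10 - 16 = -6)
u(4, 8) + a(n, 7)*f = (4 + 4) - 1*8*(-6) = 8 - 8*(-6) = 8 + 48 = 56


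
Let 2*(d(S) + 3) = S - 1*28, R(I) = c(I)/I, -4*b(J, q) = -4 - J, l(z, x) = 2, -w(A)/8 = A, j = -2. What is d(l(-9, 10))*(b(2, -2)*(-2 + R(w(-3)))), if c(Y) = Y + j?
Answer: 26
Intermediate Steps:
w(A) = -8*A
b(J, q) = 1 + J/4 (b(J, q) = -(-4 - J)/4 = 1 + J/4)
c(Y) = -2 + Y (c(Y) = Y - 2 = -2 + Y)
R(I) = (-2 + I)/I
d(S) = -17 + S/2 (d(S) = -3 + (S - 1*28)/2 = -3 + (S - 28)/2 = -3 + (-28 + S)/2 = -3 + (-14 + S/2) = -17 + S/2)
d(l(-9, 10))*(b(2, -2)*(-2 + R(w(-3)))) = (-17 + (1/2)*2)*((1 + (1/4)*2)*(-2 + (-2 - 8*(-3))/((-8*(-3))))) = (-17 + 1)*((1 + 1/2)*(-2 + (-2 + 24)/24)) = -24*(-2 + (1/24)*22) = -24*(-2 + 11/12) = -24*(-13)/12 = -16*(-13/8) = 26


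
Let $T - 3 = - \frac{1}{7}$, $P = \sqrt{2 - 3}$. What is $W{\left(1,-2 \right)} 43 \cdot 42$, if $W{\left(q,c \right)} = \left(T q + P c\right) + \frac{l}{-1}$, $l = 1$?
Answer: $3354 - 3612 i \approx 3354.0 - 3612.0 i$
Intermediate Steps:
$P = i$ ($P = \sqrt{-1} = i \approx 1.0 i$)
$T = \frac{20}{7}$ ($T = 3 - \frac{1}{7} = \frac{20}{7} \approx 2.8571$)
$W{\left(q,c \right)} = -1 + \frac{20 q}{7} + i c$ ($W{\left(q,c \right)} = \left(\frac{20 q}{7} + i c\right) + 1 \frac{1}{-1} = \left(\frac{20 q}{7} + i c\right) + 1 \left(-1\right) = \left(\frac{20 q}{7} + i c\right) - 1 = -1 + \frac{20 q}{7} + i c$)
$W{\left(1,-2 \right)} 43 \cdot 42 = \left(-1 + \frac{20}{7} \cdot 1 + i \left(-2\right)\right) 43 \cdot 42 = \left(-1 + \frac{20}{7} - 2 i\right) 43 \cdot 42 = \left(\frac{13}{7} - 2 i\right) 43 \cdot 42 = \left(\frac{559}{7} - 86 i\right) 42 = 3354 - 3612 i$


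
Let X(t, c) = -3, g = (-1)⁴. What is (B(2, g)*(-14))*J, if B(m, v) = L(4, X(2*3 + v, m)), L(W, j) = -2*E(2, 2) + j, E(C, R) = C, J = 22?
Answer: 2156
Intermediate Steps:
g = 1
L(W, j) = -4 + j (L(W, j) = -2*2 + j = -4 + j)
B(m, v) = -7 (B(m, v) = -4 - 3 = -7)
(B(2, g)*(-14))*J = -7*(-14)*22 = 98*22 = 2156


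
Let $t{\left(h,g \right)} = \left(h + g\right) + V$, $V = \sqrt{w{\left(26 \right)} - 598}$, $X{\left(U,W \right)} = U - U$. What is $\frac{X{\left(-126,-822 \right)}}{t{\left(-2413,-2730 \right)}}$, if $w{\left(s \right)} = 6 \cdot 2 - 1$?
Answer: $0$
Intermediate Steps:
$w{\left(s \right)} = 11$ ($w{\left(s \right)} = 12 - 1 = 11$)
$X{\left(U,W \right)} = 0$
$V = i \sqrt{587}$ ($V = \sqrt{11 - 598} = \sqrt{-587} = i \sqrt{587} \approx 24.228 i$)
$t{\left(h,g \right)} = g + h + i \sqrt{587}$ ($t{\left(h,g \right)} = \left(h + g\right) + i \sqrt{587} = \left(g + h\right) + i \sqrt{587} = g + h + i \sqrt{587}$)
$\frac{X{\left(-126,-822 \right)}}{t{\left(-2413,-2730 \right)}} = \frac{0}{-2730 - 2413 + i \sqrt{587}} = \frac{0}{-5143 + i \sqrt{587}} = 0$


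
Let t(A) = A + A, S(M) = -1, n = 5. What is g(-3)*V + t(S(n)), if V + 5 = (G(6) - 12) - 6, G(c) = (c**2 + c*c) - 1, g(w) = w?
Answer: -146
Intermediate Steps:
G(c) = -1 + 2*c**2 (G(c) = (c**2 + c**2) - 1 = 2*c**2 - 1 = -1 + 2*c**2)
t(A) = 2*A
V = 48 (V = -5 + (((-1 + 2*6**2) - 12) - 6) = -5 + (((-1 + 2*36) - 12) - 6) = -5 + (((-1 + 72) - 12) - 6) = -5 + ((71 - 12) - 6) = -5 + (59 - 6) = -5 + 53 = 48)
g(-3)*V + t(S(n)) = -3*48 + 2*(-1) = -144 - 2 = -146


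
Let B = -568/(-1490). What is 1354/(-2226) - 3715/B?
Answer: -3080614543/316092 ≈ -9745.9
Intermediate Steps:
B = 284/745 (B = -568*(-1/1490) = 284/745 ≈ 0.38121)
1354/(-2226) - 3715/B = 1354/(-2226) - 3715/284/745 = 1354*(-1/2226) - 3715*745/284 = -677/1113 - 2767675/284 = -3080614543/316092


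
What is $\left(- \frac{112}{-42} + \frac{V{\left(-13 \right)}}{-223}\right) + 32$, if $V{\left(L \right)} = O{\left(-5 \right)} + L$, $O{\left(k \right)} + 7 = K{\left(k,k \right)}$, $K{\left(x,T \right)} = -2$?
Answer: $\frac{23258}{669} \approx 34.765$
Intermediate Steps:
$O{\left(k \right)} = -9$ ($O{\left(k \right)} = -7 - 2 = -9$)
$V{\left(L \right)} = -9 + L$
$\left(- \frac{112}{-42} + \frac{V{\left(-13 \right)}}{-223}\right) + 32 = \left(- \frac{112}{-42} + \frac{-9 - 13}{-223}\right) + 32 = \left(\left(-112\right) \left(- \frac{1}{42}\right) - - \frac{22}{223}\right) + 32 = \left(\frac{8}{3} + \frac{22}{223}\right) + 32 = \frac{1850}{669} + 32 = \frac{23258}{669}$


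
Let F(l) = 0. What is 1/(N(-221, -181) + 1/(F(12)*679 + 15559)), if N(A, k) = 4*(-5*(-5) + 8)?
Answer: 15559/2053789 ≈ 0.0075758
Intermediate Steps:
N(A, k) = 132 (N(A, k) = 4*(25 + 8) = 4*33 = 132)
1/(N(-221, -181) + 1/(F(12)*679 + 15559)) = 1/(132 + 1/(0*679 + 15559)) = 1/(132 + 1/(0 + 15559)) = 1/(132 + 1/15559) = 1/(2053789/15559) = 15559/2053789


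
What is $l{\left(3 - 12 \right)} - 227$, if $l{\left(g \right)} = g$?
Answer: $-236$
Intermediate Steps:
$l{\left(3 - 12 \right)} - 227 = \left(3 - 12\right) - 227 = -9 - 227 = -236$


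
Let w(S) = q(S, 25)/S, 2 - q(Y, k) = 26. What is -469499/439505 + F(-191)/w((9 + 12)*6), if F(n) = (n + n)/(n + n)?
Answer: -11107601/1758020 ≈ -6.3182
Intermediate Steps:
F(n) = 1 (F(n) = (2*n)/((2*n)) = (2*n)*(1/(2*n)) = 1)
q(Y, k) = -24 (q(Y, k) = 2 - 1*26 = 2 - 26 = -24)
w(S) = -24/S
-469499/439505 + F(-191)/w((9 + 12)*6) = -469499/439505 + 1/(-24*1/(6*(9 + 12))) = -469499*1/439505 + 1/(-24/(21*6)) = -469499/439505 + 1/(-24/126) = -469499/439505 + 1/(-24*1/126) = -469499/439505 + 1/(-4/21) = -469499/439505 + 1*(-21/4) = -469499/439505 - 21/4 = -11107601/1758020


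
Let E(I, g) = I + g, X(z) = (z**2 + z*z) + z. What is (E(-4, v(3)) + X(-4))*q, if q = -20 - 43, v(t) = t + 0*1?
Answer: -1701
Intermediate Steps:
v(t) = t (v(t) = t + 0 = t)
q = -63
X(z) = z + 2*z**2 (X(z) = (z**2 + z**2) + z = 2*z**2 + z = z + 2*z**2)
(E(-4, v(3)) + X(-4))*q = ((-4 + 3) - 4*(1 + 2*(-4)))*(-63) = (-1 - 4*(1 - 8))*(-63) = (-1 - 4*(-7))*(-63) = (-1 + 28)*(-63) = 27*(-63) = -1701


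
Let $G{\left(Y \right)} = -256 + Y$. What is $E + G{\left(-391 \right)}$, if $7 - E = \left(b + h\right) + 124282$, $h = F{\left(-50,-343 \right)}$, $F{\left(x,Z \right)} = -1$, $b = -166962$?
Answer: $42041$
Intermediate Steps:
$h = -1$
$E = 42688$ ($E = 7 - \left(\left(-166962 - 1\right) + 124282\right) = 7 - \left(-166963 + 124282\right) = 7 - -42681 = 7 + 42681 = 42688$)
$E + G{\left(-391 \right)} = 42688 - 647 = 42041$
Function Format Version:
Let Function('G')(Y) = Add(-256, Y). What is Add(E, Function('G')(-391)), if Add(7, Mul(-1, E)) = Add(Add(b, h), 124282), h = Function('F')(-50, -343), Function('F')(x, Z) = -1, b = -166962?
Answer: 42041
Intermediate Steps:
h = -1
E = 42688 (E = Add(7, Mul(-1, Add(Add(-166962, -1), 124282))) = Add(7, Mul(-1, Add(-166963, 124282))) = Add(7, Mul(-1, -42681)) = Add(7, 42681) = 42688)
Add(E, Function('G')(-391)) = Add(42688, Add(-256, -391)) = Add(42688, -647) = 42041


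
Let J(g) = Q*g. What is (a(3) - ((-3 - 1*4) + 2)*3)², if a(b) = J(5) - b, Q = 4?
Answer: 1024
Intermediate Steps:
J(g) = 4*g
a(b) = 20 - b (a(b) = 4*5 - b = 20 - b)
(a(3) - ((-3 - 1*4) + 2)*3)² = ((20 - 1*3) - ((-3 - 1*4) + 2)*3)² = ((20 - 3) - ((-3 - 4) + 2)*3)² = (17 - (-7 + 2)*3)² = (17 - (-5)*3)² = (17 - 1*(-15))² = (17 + 15)² = 32² = 1024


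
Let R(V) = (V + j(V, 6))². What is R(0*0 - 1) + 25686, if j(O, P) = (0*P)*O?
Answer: 25687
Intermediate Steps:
j(O, P) = 0 (j(O, P) = 0*O = 0)
R(V) = V² (R(V) = (V + 0)² = V²)
R(0*0 - 1) + 25686 = (0*0 - 1)² + 25686 = (0 - 1)² + 25686 = (-1)² + 25686 = 1 + 25686 = 25687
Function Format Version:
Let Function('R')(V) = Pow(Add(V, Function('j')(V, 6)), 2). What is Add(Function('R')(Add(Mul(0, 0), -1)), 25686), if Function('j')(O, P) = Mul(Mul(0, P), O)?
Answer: 25687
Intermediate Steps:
Function('j')(O, P) = 0 (Function('j')(O, P) = Mul(0, O) = 0)
Function('R')(V) = Pow(V, 2) (Function('R')(V) = Pow(Add(V, 0), 2) = Pow(V, 2))
Add(Function('R')(Add(Mul(0, 0), -1)), 25686) = Add(Pow(Add(Mul(0, 0), -1), 2), 25686) = Add(Pow(Add(0, -1), 2), 25686) = Add(Pow(-1, 2), 25686) = Add(1, 25686) = 25687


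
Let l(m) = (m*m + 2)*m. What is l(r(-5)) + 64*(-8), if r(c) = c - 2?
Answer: -869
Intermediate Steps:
r(c) = -2 + c
l(m) = m*(2 + m²) (l(m) = (m² + 2)*m = (2 + m²)*m = m*(2 + m²))
l(r(-5)) + 64*(-8) = (-2 - 5)*(2 + (-2 - 5)²) + 64*(-8) = -7*(2 + (-7)²) - 512 = -7*(2 + 49) - 512 = -7*51 - 512 = -357 - 512 = -869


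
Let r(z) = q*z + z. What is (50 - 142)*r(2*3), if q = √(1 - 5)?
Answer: -552 - 1104*I ≈ -552.0 - 1104.0*I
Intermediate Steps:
q = 2*I (q = √(-4) = 2*I ≈ 2.0*I)
r(z) = z + 2*I*z (r(z) = (2*I)*z + z = 2*I*z + z = z + 2*I*z)
(50 - 142)*r(2*3) = (50 - 142)*((2*3)*(1 + 2*I)) = -552*(1 + 2*I) = -92*(6 + 12*I) = -552 - 1104*I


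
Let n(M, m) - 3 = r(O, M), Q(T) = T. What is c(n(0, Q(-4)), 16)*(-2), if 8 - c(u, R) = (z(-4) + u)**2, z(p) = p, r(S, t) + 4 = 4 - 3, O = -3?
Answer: 16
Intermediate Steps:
r(S, t) = -3 (r(S, t) = -4 + (4 - 3) = -4 + 1 = -3)
n(M, m) = 0 (n(M, m) = 3 - 3 = 0)
c(u, R) = 8 - (-4 + u)**2
c(n(0, Q(-4)), 16)*(-2) = (8 - (-4 + 0)**2)*(-2) = (8 - 1*(-4)**2)*(-2) = (8 - 1*16)*(-2) = (8 - 16)*(-2) = -8*(-2) = 16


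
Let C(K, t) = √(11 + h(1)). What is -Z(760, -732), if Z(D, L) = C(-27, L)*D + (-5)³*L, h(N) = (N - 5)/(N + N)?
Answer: -93780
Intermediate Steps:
h(N) = (-5 + N)/(2*N) (h(N) = (-5 + N)/((2*N)) = (-5 + N)*(1/(2*N)) = (-5 + N)/(2*N))
C(K, t) = 3 (C(K, t) = √(11 + (½)*(-5 + 1)/1) = √(11 + (½)*1*(-4)) = √(11 - 2) = √9 = 3)
Z(D, L) = -125*L + 3*D (Z(D, L) = 3*D + (-5)³*L = 3*D - 125*L = -125*L + 3*D)
-Z(760, -732) = -(-125*(-732) + 3*760) = -(91500 + 2280) = -1*93780 = -93780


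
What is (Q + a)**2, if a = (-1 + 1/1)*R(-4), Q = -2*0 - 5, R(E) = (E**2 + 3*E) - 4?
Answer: 25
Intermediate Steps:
R(E) = -4 + E**2 + 3*E
Q = -5 (Q = 0 - 5 = -5)
a = 0 (a = (-1 + 1/1)*(-4 + (-4)**2 + 3*(-4)) = (-1 + 1)*(-4 + 16 - 12) = 0*0 = 0)
(Q + a)**2 = (-5 + 0)**2 = (-5)**2 = 25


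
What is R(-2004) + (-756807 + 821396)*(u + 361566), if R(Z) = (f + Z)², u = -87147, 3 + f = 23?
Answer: 17728385047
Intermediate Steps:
f = 20 (f = -3 + 23 = 20)
R(Z) = (20 + Z)²
R(-2004) + (-756807 + 821396)*(u + 361566) = (20 - 2004)² + (-756807 + 821396)*(-87147 + 361566) = (-1984)² + 64589*274419 = 3936256 + 17724448791 = 17728385047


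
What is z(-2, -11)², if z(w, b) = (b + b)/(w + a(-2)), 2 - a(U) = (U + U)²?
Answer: 121/64 ≈ 1.8906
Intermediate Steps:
a(U) = 2 - 4*U² (a(U) = 2 - (U + U)² = 2 - (2*U)² = 2 - 4*U²)
z(w, b) = 2*b/(-14 + w) (z(w, b) = (b + b)/(w + (2 - 4*(-2)²)) = (2*b)/(w + (2 - 4*4)) = (2*b)/(w + (2 - 16)) = (2*b)/(w - 14) = (2*b)/(-14 + w) = 2*b/(-14 + w))
z(-2, -11)² = (2*(-11)/(-14 - 2))² = (2*(-11)/(-16))² = (2*(-11)*(-1/16))² = (11/8)² = 121/64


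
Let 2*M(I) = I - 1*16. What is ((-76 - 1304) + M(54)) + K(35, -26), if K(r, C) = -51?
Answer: -1412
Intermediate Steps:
M(I) = -8 + I/2 (M(I) = (I - 1*16)/2 = (I - 16)/2 = (-16 + I)/2 = -8 + I/2)
((-76 - 1304) + M(54)) + K(35, -26) = ((-76 - 1304) + (-8 + (1/2)*54)) - 51 = (-1380 + (-8 + 27)) - 51 = (-1380 + 19) - 51 = -1361 - 51 = -1412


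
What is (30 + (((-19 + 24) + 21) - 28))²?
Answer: 784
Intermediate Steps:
(30 + (((-19 + 24) + 21) - 28))² = (30 + ((5 + 21) - 28))² = (30 + (26 - 28))² = (30 - 2)² = 28² = 784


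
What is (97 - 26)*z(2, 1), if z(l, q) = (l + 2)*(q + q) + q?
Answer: 639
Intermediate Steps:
z(l, q) = q + 2*q*(2 + l) (z(l, q) = (2 + l)*(2*q) + q = 2*q*(2 + l) + q = q + 2*q*(2 + l))
(97 - 26)*z(2, 1) = (97 - 26)*(1*(5 + 2*2)) = 71*(1*(5 + 4)) = 71*(1*9) = 71*9 = 639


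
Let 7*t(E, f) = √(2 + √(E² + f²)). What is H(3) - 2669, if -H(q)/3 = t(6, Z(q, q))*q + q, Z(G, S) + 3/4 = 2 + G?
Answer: -2678 - 9*√(8 + √865)/14 ≈ -2681.9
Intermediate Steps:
Z(G, S) = 5/4 + G (Z(G, S) = -¾ + (2 + G) = 5/4 + G)
t(E, f) = √(2 + √(E² + f²))/7
H(q) = -3*q - 3*q*√(2 + √(36 + (5/4 + q)²))/7 (H(q) = -3*((√(2 + √(6² + (5/4 + q)²))/7)*q + q) = -3*((√(2 + √(36 + (5/4 + q)²))/7)*q + q) = -3*(q*√(2 + √(36 + (5/4 + q)²))/7 + q) = -3*(q + q*√(2 + √(36 + (5/4 + q)²))/7) = -3*q - 3*q*√(2 + √(36 + (5/4 + q)²))/7)
H(3) - 2669 = -3/14*3*(14 + √(8 + √(576 + (5 + 4*3)²))) - 2669 = -3/14*3*(14 + √(8 + √(576 + (5 + 12)²))) - 2669 = -3/14*3*(14 + √(8 + √(576 + 17²))) - 2669 = -3/14*3*(14 + √(8 + √(576 + 289))) - 2669 = -3/14*3*(14 + √(8 + √865)) - 2669 = (-9 - 9*√(8 + √865)/14) - 2669 = -2678 - 9*√(8 + √865)/14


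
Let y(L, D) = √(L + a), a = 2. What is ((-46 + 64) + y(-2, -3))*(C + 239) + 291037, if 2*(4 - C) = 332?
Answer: 292423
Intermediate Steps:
y(L, D) = √(2 + L) (y(L, D) = √(L + 2) = √(2 + L))
C = -162 (C = 4 - ½*332 = 4 - 166 = -162)
((-46 + 64) + y(-2, -3))*(C + 239) + 291037 = ((-46 + 64) + √(2 - 2))*(-162 + 239) + 291037 = (18 + √0)*77 + 291037 = (18 + 0)*77 + 291037 = 18*77 + 291037 = 1386 + 291037 = 292423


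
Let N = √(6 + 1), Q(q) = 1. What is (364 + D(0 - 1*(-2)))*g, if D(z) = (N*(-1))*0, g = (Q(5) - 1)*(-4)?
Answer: 0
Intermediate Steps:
N = √7 ≈ 2.6458
g = 0 (g = (1 - 1)*(-4) = 0*(-4) = 0)
D(z) = 0 (D(z) = (√7*(-1))*0 = -√7*0 = 0)
(364 + D(0 - 1*(-2)))*g = (364 + 0)*0 = 364*0 = 0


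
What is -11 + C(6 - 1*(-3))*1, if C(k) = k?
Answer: -2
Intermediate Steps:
-11 + C(6 - 1*(-3))*1 = -11 + (6 - 1*(-3))*1 = -11 + (6 + 3)*1 = -11 + 9*1 = -11 + 9 = -2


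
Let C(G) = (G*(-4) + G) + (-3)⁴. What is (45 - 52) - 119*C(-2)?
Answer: -10360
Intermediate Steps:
C(G) = 81 - 3*G (C(G) = (-4*G + G) + 81 = -3*G + 81 = 81 - 3*G)
(45 - 52) - 119*C(-2) = (45 - 52) - 119*(81 - 3*(-2)) = -7 - 119*(81 + 6) = -7 - 119*87 = -7 - 10353 = -10360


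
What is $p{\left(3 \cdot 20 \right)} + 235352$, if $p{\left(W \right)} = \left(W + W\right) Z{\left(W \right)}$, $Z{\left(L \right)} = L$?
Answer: $242552$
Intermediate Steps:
$p{\left(W \right)} = 2 W^{2}$ ($p{\left(W \right)} = \left(W + W\right) W = 2 W W = 2 W^{2}$)
$p{\left(3 \cdot 20 \right)} + 235352 = 2 \left(3 \cdot 20\right)^{2} + 235352 = 2 \cdot 60^{2} + 235352 = 2 \cdot 3600 + 235352 = 7200 + 235352 = 242552$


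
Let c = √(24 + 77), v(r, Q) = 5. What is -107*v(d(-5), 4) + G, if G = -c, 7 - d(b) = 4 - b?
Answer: -535 - √101 ≈ -545.05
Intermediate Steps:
d(b) = 3 + b (d(b) = 7 - (4 - b) = 7 + (-4 + b) = 3 + b)
c = √101 ≈ 10.050
G = -√101 ≈ -10.050
-107*v(d(-5), 4) + G = -107*5 - √101 = -535 - √101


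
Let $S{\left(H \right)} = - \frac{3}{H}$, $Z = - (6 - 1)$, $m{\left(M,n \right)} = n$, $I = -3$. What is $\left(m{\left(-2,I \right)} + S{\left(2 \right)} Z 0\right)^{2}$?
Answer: $9$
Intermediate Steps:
$Z = -5$ ($Z = \left(-1\right) 5 = -5$)
$\left(m{\left(-2,I \right)} + S{\left(2 \right)} Z 0\right)^{2} = \left(-3 + - \frac{3}{2} \left(-5\right) 0\right)^{2} = \left(-3 + \left(-3\right) \frac{1}{2} \left(-5\right) 0\right)^{2} = \left(-3 + \left(- \frac{3}{2}\right) \left(-5\right) 0\right)^{2} = \left(-3 + \frac{15}{2} \cdot 0\right)^{2} = \left(-3 + 0\right)^{2} = \left(-3\right)^{2} = 9$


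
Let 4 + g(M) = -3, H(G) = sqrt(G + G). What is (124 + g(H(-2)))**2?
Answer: 13689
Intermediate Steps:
H(G) = sqrt(2)*sqrt(G) (H(G) = sqrt(2*G) = sqrt(2)*sqrt(G))
g(M) = -7 (g(M) = -4 - 3 = -7)
(124 + g(H(-2)))**2 = (124 - 7)**2 = 117**2 = 13689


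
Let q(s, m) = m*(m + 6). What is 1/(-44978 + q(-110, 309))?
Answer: 1/52357 ≈ 1.9100e-5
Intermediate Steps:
q(s, m) = m*(6 + m)
1/(-44978 + q(-110, 309)) = 1/(-44978 + 309*(6 + 309)) = 1/(-44978 + 309*315) = 1/(-44978 + 97335) = 1/52357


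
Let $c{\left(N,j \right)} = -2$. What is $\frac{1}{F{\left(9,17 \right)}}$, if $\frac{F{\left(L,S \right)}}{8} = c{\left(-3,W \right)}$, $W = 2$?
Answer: $- \frac{1}{16} \approx -0.0625$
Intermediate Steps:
$F{\left(L,S \right)} = -16$ ($F{\left(L,S \right)} = 8 \left(-2\right) = -16$)
$\frac{1}{F{\left(9,17 \right)}} = \frac{1}{-16} = - \frac{1}{16}$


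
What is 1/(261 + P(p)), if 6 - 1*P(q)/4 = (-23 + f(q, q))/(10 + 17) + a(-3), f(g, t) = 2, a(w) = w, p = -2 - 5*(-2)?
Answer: 9/2701 ≈ 0.0033321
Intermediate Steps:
p = 8 (p = -2 + 10 = 8)
P(q) = 352/9 (P(q) = 24 - 4*((-23 + 2)/(10 + 17) - 3) = 24 - 4*(-21/27 - 3) = 24 - 4*(-21*1/27 - 3) = 24 - 4*(-7/9 - 3) = 24 - 4*(-34/9) = 24 + 136/9 = 352/9)
1/(261 + P(p)) = 1/(261 + 352/9) = 1/(2701/9) = 9/2701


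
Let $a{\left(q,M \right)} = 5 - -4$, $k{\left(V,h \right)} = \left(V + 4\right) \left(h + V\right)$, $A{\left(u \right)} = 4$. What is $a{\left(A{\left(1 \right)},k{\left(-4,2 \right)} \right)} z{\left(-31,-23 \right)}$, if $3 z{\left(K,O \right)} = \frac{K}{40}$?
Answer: $- \frac{93}{40} \approx -2.325$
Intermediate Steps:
$z{\left(K,O \right)} = \frac{K}{120}$ ($z{\left(K,O \right)} = \frac{K \frac{1}{40}}{3} = \frac{\frac{1}{40} K}{3} = \frac{K}{120}$)
$k{\left(V,h \right)} = \left(4 + V\right) \left(V + h\right)$
$a{\left(q,M \right)} = 9$ ($a{\left(q,M \right)} = 5 + 4 = 9$)
$a{\left(A{\left(1 \right)},k{\left(-4,2 \right)} \right)} z{\left(-31,-23 \right)} = 9 \cdot \frac{1}{120} \left(-31\right) = 9 \left(- \frac{31}{120}\right) = - \frac{93}{40}$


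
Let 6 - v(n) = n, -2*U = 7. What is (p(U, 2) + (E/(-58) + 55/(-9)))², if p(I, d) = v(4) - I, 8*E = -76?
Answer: 218089/1089936 ≈ 0.20009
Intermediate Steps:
E = -19/2 (E = (⅛)*(-76) = -19/2 ≈ -9.5000)
U = -7/2 (U = -½*7 = -7/2 ≈ -3.5000)
v(n) = 6 - n
p(I, d) = 2 - I (p(I, d) = (6 - 1*4) - I = (6 - 4) - I = 2 - I)
(p(U, 2) + (E/(-58) + 55/(-9)))² = ((2 - 1*(-7/2)) + (-19/2/(-58) + 55/(-9)))² = ((2 + 7/2) + (-19/2*(-1/58) + 55*(-⅑)))² = (11/2 + (19/116 - 55/9))² = (11/2 - 6209/1044)² = (-467/1044)² = 218089/1089936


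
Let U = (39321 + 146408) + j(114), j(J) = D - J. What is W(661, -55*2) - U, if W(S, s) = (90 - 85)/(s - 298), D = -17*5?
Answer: -75696245/408 ≈ -1.8553e+5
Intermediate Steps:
D = -85
j(J) = -85 - J
W(S, s) = 5/(-298 + s)
U = 185530 (U = (39321 + 146408) + (-85 - 1*114) = 185729 + (-85 - 114) = 185729 - 199 = 185530)
W(661, -55*2) - U = 5/(-298 - 55*2) - 1*185530 = 5/(-298 - 110) - 185530 = 5/(-408) - 185530 = 5*(-1/408) - 185530 = -5/408 - 185530 = -75696245/408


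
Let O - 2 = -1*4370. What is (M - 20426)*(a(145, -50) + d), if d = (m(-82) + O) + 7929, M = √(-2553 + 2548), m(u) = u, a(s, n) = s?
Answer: -74023824 + 3624*I*√5 ≈ -7.4024e+7 + 8103.5*I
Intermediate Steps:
O = -4368 (O = 2 - 1*4370 = 2 - 4370 = -4368)
M = I*√5 (M = √(-5) = I*√5 ≈ 2.2361*I)
d = 3479 (d = (-82 - 4368) + 7929 = -4450 + 7929 = 3479)
(M - 20426)*(a(145, -50) + d) = (I*√5 - 20426)*(145 + 3479) = (-20426 + I*√5)*3624 = -74023824 + 3624*I*√5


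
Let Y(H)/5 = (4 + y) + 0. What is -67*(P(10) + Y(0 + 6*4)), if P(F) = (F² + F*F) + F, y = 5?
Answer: -17085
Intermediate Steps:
P(F) = F + 2*F² (P(F) = (F² + F²) + F = 2*F² + F = F + 2*F²)
Y(H) = 45 (Y(H) = 5*((4 + 5) + 0) = 5*(9 + 0) = 5*9 = 45)
-67*(P(10) + Y(0 + 6*4)) = -67*(10*(1 + 2*10) + 45) = -67*(10*(1 + 20) + 45) = -67*(10*21 + 45) = -67*(210 + 45) = -67*255 = -17085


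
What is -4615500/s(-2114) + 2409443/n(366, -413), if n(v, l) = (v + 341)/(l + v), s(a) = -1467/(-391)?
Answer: -480674552969/345723 ≈ -1.3903e+6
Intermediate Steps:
s(a) = 1467/391 (s(a) = -1467*(-1/391) = 1467/391)
n(v, l) = (341 + v)/(l + v)
-4615500/s(-2114) + 2409443/n(366, -413) = -4615500/1467/391 + 2409443/(((341 + 366)/(-413 + 366))) = -4615500*391/1467 + 2409443/((707/(-47))) = -601553500/489 + 2409443/((-1/47*707)) = -601553500/489 + 2409443/(-707/47) = -601553500/489 + 2409443*(-47/707) = -601553500/489 - 113243821/707 = -480674552969/345723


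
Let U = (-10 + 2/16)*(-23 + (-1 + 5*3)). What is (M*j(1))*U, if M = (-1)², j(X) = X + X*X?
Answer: 711/4 ≈ 177.75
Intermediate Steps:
j(X) = X + X²
M = 1
U = 711/8 (U = (-10 + 2*(1/16))*(-23 + (-1 + 15)) = (-10 + ⅛)*(-23 + 14) = -79/8*(-9) = 711/8 ≈ 88.875)
(M*j(1))*U = (1*(1*(1 + 1)))*(711/8) = (1*(1*2))*(711/8) = (1*2)*(711/8) = 2*(711/8) = 711/4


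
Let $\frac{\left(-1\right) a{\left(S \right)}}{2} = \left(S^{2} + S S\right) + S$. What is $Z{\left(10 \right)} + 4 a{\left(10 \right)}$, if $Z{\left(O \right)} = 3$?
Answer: $-1677$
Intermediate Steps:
$a{\left(S \right)} = - 4 S^{2} - 2 S$ ($a{\left(S \right)} = - 2 \left(\left(S^{2} + S S\right) + S\right) = - 2 \left(\left(S^{2} + S^{2}\right) + S\right) = - 2 \left(2 S^{2} + S\right) = - 2 \left(S + 2 S^{2}\right) = - 4 S^{2} - 2 S$)
$Z{\left(10 \right)} + 4 a{\left(10 \right)} = 3 + 4 \left(\left(-2\right) 10 \left(1 + 2 \cdot 10\right)\right) = 3 + 4 \left(\left(-2\right) 10 \left(1 + 20\right)\right) = 3 + 4 \left(\left(-2\right) 10 \cdot 21\right) = 3 + 4 \left(-420\right) = 3 - 1680 = -1677$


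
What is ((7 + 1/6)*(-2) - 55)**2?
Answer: 43264/9 ≈ 4807.1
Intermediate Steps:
((7 + 1/6)*(-2) - 55)**2 = ((43/6)*(-2) - 55)**2 = (-43/3 - 55)**2 = (-208/3)**2 = 43264/9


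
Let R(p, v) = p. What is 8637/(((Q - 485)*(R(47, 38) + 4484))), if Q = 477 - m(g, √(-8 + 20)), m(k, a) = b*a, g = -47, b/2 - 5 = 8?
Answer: 8637/4558186 - 112281*√3/9116372 ≈ -0.019438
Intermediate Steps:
b = 26 (b = 10 + 2*8 = 10 + 16 = 26)
m(k, a) = 26*a
Q = 477 - 52*√3 (Q = 477 - 26*√(-8 + 20) = 477 - 26*√12 = 477 - 26*2*√3 = 477 - 52*√3 ≈ 386.93)
8637/(((Q - 485)*(R(47, 38) + 4484))) = 8637/((((477 - 52*√3) - 485)*(47 + 4484))) = 8637/(((-8 - 52*√3)*4531)) = 8637/(-36248 - 235612*√3)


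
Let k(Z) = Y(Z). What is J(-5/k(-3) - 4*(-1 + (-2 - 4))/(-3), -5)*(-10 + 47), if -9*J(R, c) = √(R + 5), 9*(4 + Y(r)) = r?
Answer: -74*I*√1209/351 ≈ -7.3306*I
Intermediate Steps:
Y(r) = -4 + r/9
k(Z) = -4 + Z/9
J(R, c) = -√(5 + R)/9 (J(R, c) = -√(R + 5)/9 = -√(5 + R)/9)
J(-5/k(-3) - 4*(-1 + (-2 - 4))/(-3), -5)*(-10 + 47) = (-√(5 + (-5/(-4 + (⅑)*(-3)) - 4*(-1 + (-2 - 4))/(-3)))/9)*(-10 + 47) = -√(5 + (-5/(-4 - ⅓) - 4*(-1 - 6)*(-⅓)))/9*37 = -√(5 + (-5/(-13/3) - 4*(-7)*(-⅓)))/9*37 = -√(5 + (-5*(-3/13) + 28*(-⅓)))/9*37 = -√(5 + (15/13 - 28/3))/9*37 = -√(5 - 319/39)/9*37 = -2*I*√1209/351*37 = -74*I*√1209/351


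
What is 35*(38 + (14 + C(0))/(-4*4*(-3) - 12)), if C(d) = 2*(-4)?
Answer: 8015/6 ≈ 1335.8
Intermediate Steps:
C(d) = -8
35*(38 + (14 + C(0))/(-4*4*(-3) - 12)) = 35*(38 + (14 - 8)/(-4*4*(-3) - 12)) = 35*(38 + 6/(-16*(-3) - 12)) = 35*(38 + 6/(48 - 12)) = 35*(38 + 6/36) = 35*(38 + 6*(1/36)) = 35*(38 + ⅙) = 35*(229/6) = 8015/6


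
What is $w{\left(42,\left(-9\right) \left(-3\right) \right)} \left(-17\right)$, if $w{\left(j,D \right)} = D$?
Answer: $-459$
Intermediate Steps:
$w{\left(42,\left(-9\right) \left(-3\right) \right)} \left(-17\right) = \left(-9\right) \left(-3\right) \left(-17\right) = 27 \left(-17\right) = -459$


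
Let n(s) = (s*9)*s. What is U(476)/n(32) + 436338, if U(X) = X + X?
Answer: 502661495/1152 ≈ 4.3634e+5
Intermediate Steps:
n(s) = 9*s**2 (n(s) = (9*s)*s = 9*s**2)
U(X) = 2*X
U(476)/n(32) + 436338 = (2*476)/((9*32**2)) + 436338 = 952/((9*1024)) + 436338 = 952/9216 + 436338 = 952*(1/9216) + 436338 = 119/1152 + 436338 = 502661495/1152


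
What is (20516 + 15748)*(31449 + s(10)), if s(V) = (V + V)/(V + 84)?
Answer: 53602289832/47 ≈ 1.1405e+9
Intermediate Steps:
s(V) = 2*V/(84 + V) (s(V) = (2*V)/(84 + V) = 2*V/(84 + V))
(20516 + 15748)*(31449 + s(10)) = (20516 + 15748)*(31449 + 2*10/(84 + 10)) = 36264*(31449 + 2*10/94) = 36264*(31449 + 2*10*(1/94)) = 36264*(31449 + 10/47) = 36264*(1478113/47) = 53602289832/47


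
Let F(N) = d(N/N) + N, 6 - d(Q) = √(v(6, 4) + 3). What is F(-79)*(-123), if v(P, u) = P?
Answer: 9348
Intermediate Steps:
d(Q) = 3 (d(Q) = 6 - √(6 + 3) = 6 - √9 = 6 - 1*3 = 6 - 3 = 3)
F(N) = 3 + N
F(-79)*(-123) = (3 - 79)*(-123) = -76*(-123) = 9348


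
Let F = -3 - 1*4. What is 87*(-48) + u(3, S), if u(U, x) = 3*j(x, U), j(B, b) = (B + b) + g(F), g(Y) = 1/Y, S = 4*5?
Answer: -28752/7 ≈ -4107.4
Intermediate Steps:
F = -7 (F = -3 - 4 = -7)
S = 20
j(B, b) = -⅐ + B + b (j(B, b) = (B + b) + 1/(-7) = (B + b) - ⅐ = -⅐ + B + b)
u(U, x) = -3/7 + 3*U + 3*x (u(U, x) = 3*(-⅐ + x + U) = 3*(-⅐ + U + x) = -3/7 + 3*U + 3*x)
87*(-48) + u(3, S) = 87*(-48) + (-3/7 + 3*3 + 3*20) = -4176 + (-3/7 + 9 + 60) = -4176 + 480/7 = -28752/7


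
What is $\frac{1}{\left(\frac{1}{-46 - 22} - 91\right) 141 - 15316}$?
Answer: $- \frac{68}{1914137} \approx -3.5525 \cdot 10^{-5}$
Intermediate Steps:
$\frac{1}{\left(\frac{1}{-46 - 22} - 91\right) 141 - 15316} = \frac{1}{\left(\frac{1}{-68} - 91\right) 141 - 15316} = \frac{1}{\left(- \frac{1}{68} - 91\right) 141 - 15316} = \frac{1}{\left(- \frac{6189}{68}\right) 141 - 15316} = \frac{1}{- \frac{872649}{68} - 15316} = \frac{1}{- \frac{1914137}{68}} = - \frac{68}{1914137}$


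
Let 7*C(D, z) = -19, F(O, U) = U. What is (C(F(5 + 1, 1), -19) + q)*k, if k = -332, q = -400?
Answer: 935908/7 ≈ 1.3370e+5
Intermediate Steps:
C(D, z) = -19/7 (C(D, z) = (⅐)*(-19) = -19/7)
(C(F(5 + 1, 1), -19) + q)*k = (-19/7 - 400)*(-332) = -2819/7*(-332) = 935908/7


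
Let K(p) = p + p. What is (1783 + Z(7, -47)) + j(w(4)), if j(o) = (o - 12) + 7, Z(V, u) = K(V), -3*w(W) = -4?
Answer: 5380/3 ≈ 1793.3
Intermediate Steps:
K(p) = 2*p
w(W) = 4/3 (w(W) = -⅓*(-4) = 4/3)
Z(V, u) = 2*V
j(o) = -5 + o (j(o) = (-12 + o) + 7 = -5 + o)
(1783 + Z(7, -47)) + j(w(4)) = (1783 + 2*7) + (-5 + 4/3) = (1783 + 14) - 11/3 = 1797 - 11/3 = 5380/3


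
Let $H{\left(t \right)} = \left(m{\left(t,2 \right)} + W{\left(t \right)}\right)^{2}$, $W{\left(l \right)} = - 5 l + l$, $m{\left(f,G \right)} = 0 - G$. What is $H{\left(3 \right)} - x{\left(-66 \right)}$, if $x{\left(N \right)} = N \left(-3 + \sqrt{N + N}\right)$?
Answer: $-2 + 132 i \sqrt{33} \approx -2.0 + 758.28 i$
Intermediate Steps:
$m{\left(f,G \right)} = - G$
$W{\left(l \right)} = - 4 l$
$x{\left(N \right)} = N \left(-3 + \sqrt{2} \sqrt{N}\right)$ ($x{\left(N \right)} = N \left(-3 + \sqrt{2 N}\right) = N \left(-3 + \sqrt{2} \sqrt{N}\right)$)
$H{\left(t \right)} = \left(-2 - 4 t\right)^{2}$ ($H{\left(t \right)} = \left(\left(-1\right) 2 - 4 t\right)^{2} = \left(-2 - 4 t\right)^{2}$)
$H{\left(3 \right)} - x{\left(-66 \right)} = 4 \left(1 + 2 \cdot 3\right)^{2} - \left(\left(-3\right) \left(-66\right) + \sqrt{2} \left(-66\right)^{\frac{3}{2}}\right) = 4 \left(1 + 6\right)^{2} - \left(198 + \sqrt{2} \left(- 66 i \sqrt{66}\right)\right) = 4 \cdot 7^{2} - \left(198 - 132 i \sqrt{33}\right) = 4 \cdot 49 - \left(198 - 132 i \sqrt{33}\right) = 196 - \left(198 - 132 i \sqrt{33}\right) = -2 + 132 i \sqrt{33}$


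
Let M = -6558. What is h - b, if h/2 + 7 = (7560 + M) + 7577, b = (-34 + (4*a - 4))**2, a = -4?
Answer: 14228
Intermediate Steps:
b = 2916 (b = (-34 + (4*(-4) - 4))**2 = (-34 + (-16 - 4))**2 = (-34 - 20)**2 = (-54)**2 = 2916)
h = 17144 (h = -14 + 2*((7560 - 6558) + 7577) = -14 + 2*(1002 + 7577) = -14 + 2*8579 = -14 + 17158 = 17144)
h - b = 17144 - 1*2916 = 17144 - 2916 = 14228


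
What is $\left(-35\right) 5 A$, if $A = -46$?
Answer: $8050$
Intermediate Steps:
$\left(-35\right) 5 A = \left(-35\right) 5 \left(-46\right) = \left(-175\right) \left(-46\right) = 8050$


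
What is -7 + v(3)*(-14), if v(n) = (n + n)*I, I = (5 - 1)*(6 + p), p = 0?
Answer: -2023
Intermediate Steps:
I = 24 (I = (5 - 1)*(6 + 0) = 4*6 = 24)
v(n) = 48*n (v(n) = (n + n)*24 = (2*n)*24 = 48*n)
-7 + v(3)*(-14) = -7 + (48*3)*(-14) = -7 + 144*(-14) = -7 - 2016 = -2023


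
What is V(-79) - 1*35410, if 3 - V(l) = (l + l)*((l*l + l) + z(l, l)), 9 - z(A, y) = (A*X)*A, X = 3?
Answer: -2018623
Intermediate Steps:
z(A, y) = 9 - 3*A² (z(A, y) = 9 - A*3*A = 9 - 3*A*A = 9 - 3*A²)
V(l) = 3 - 2*l*(9 + l - 2*l²) (V(l) = 3 - (l + l)*((l*l + l) + (9 - 3*l²)) = 3 - 2*l*((l² + l) + (9 - 3*l²)) = 3 - 2*l*((l + l²) + (9 - 3*l²)) = 3 - 2*l*(9 + l - 2*l²))
V(-79) - 1*35410 = (3 - 18*(-79) - 2*(-79)² + 4*(-79)³) - 1*35410 = (3 + 1422 - 2*6241 + 4*(-493039)) - 35410 = (3 + 1422 - 12482 - 1972156) - 35410 = -1983213 - 35410 = -2018623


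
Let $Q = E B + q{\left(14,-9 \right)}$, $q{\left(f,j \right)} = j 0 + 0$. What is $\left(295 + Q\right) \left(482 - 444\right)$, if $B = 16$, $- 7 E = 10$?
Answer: $\frac{72390}{7} \approx 10341.0$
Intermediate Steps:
$E = - \frac{10}{7}$ ($E = \left(- \frac{1}{7}\right) 10 = - \frac{10}{7} \approx -1.4286$)
$q{\left(f,j \right)} = 0$ ($q{\left(f,j \right)} = 0 + 0 = 0$)
$Q = - \frac{160}{7}$ ($Q = \left(- \frac{10}{7}\right) 16 + 0 = - \frac{160}{7} + 0 = - \frac{160}{7} \approx -22.857$)
$\left(295 + Q\right) \left(482 - 444\right) = \left(295 - \frac{160}{7}\right) \left(482 - 444\right) = \frac{1905}{7} \cdot 38 = \frac{72390}{7}$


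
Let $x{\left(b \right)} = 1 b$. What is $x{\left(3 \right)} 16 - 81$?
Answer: $-33$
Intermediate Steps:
$x{\left(b \right)} = b$
$x{\left(3 \right)} 16 - 81 = 3 \cdot 16 - 81 = 48 - 81 = -33$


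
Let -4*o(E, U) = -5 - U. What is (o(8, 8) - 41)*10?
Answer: -755/2 ≈ -377.50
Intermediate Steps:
o(E, U) = 5/4 + U/4 (o(E, U) = -(-5 - U)/4 = 5/4 + U/4)
(o(8, 8) - 41)*10 = ((5/4 + (¼)*8) - 41)*10 = ((5/4 + 2) - 41)*10 = (13/4 - 41)*10 = -151/4*10 = -755/2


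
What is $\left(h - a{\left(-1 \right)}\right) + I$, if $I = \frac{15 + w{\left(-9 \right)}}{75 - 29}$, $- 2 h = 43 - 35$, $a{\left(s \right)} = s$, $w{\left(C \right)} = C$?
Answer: $- \frac{66}{23} \approx -2.8696$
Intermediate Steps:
$h = -4$ ($h = - \frac{43 - 35}{2} = \left(- \frac{1}{2}\right) 8 = -4$)
$I = \frac{3}{23}$ ($I = \frac{15 - 9}{75 - 29} = \frac{6}{46} = 6 \cdot \frac{1}{46} = \frac{3}{23} \approx 0.13043$)
$\left(h - a{\left(-1 \right)}\right) + I = \left(-4 - -1\right) + \frac{3}{23} = \left(-4 + 1\right) + \frac{3}{23} = -3 + \frac{3}{23} = - \frac{66}{23}$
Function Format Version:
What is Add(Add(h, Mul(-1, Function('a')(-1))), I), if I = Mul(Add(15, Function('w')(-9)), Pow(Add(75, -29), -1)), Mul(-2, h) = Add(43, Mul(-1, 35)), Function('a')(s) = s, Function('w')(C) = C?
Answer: Rational(-66, 23) ≈ -2.8696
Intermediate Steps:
h = -4 (h = Mul(Rational(-1, 2), Add(43, Mul(-1, 35))) = Mul(Rational(-1, 2), Add(43, -35)) = Mul(Rational(-1, 2), 8) = -4)
I = Rational(3, 23) (I = Mul(Add(15, -9), Pow(Add(75, -29), -1)) = Mul(6, Pow(46, -1)) = Mul(6, Rational(1, 46)) = Rational(3, 23) ≈ 0.13043)
Add(Add(h, Mul(-1, Function('a')(-1))), I) = Add(Add(-4, Mul(-1, -1)), Rational(3, 23)) = Add(Add(-4, 1), Rational(3, 23)) = Add(-3, Rational(3, 23)) = Rational(-66, 23)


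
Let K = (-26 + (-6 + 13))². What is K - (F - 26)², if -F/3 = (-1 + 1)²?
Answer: -315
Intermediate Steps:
F = 0 (F = -3*(-1 + 1)² = -3*0² = -3*0 = 0)
K = 361 (K = (-26 + 7)² = (-19)² = 361)
K - (F - 26)² = 361 - (0 - 26)² = 361 - 1*(-26)² = 361 - 1*676 = 361 - 676 = -315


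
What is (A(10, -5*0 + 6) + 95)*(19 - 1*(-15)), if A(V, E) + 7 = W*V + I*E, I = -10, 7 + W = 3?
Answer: -408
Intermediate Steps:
W = -4 (W = -7 + 3 = -4)
A(V, E) = -7 - 10*E - 4*V (A(V, E) = -7 + (-4*V - 10*E) = -7 + (-10*E - 4*V) = -7 - 10*E - 4*V)
(A(10, -5*0 + 6) + 95)*(19 - 1*(-15)) = ((-7 - 10*(-5*0 + 6) - 4*10) + 95)*(19 - 1*(-15)) = ((-7 - 10*(0 + 6) - 40) + 95)*(19 + 15) = ((-7 - 10*6 - 40) + 95)*34 = ((-7 - 60 - 40) + 95)*34 = (-107 + 95)*34 = -12*34 = -408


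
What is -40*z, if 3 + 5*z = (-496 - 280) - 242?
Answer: 8168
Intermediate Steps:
z = -1021/5 (z = -⅗ + ((-496 - 280) - 242)/5 = -⅗ + (-776 - 242)/5 = -⅗ + (⅕)*(-1018) = -⅗ - 1018/5 = -1021/5 ≈ -204.20)
-40*z = -40*(-1021/5) = 8168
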